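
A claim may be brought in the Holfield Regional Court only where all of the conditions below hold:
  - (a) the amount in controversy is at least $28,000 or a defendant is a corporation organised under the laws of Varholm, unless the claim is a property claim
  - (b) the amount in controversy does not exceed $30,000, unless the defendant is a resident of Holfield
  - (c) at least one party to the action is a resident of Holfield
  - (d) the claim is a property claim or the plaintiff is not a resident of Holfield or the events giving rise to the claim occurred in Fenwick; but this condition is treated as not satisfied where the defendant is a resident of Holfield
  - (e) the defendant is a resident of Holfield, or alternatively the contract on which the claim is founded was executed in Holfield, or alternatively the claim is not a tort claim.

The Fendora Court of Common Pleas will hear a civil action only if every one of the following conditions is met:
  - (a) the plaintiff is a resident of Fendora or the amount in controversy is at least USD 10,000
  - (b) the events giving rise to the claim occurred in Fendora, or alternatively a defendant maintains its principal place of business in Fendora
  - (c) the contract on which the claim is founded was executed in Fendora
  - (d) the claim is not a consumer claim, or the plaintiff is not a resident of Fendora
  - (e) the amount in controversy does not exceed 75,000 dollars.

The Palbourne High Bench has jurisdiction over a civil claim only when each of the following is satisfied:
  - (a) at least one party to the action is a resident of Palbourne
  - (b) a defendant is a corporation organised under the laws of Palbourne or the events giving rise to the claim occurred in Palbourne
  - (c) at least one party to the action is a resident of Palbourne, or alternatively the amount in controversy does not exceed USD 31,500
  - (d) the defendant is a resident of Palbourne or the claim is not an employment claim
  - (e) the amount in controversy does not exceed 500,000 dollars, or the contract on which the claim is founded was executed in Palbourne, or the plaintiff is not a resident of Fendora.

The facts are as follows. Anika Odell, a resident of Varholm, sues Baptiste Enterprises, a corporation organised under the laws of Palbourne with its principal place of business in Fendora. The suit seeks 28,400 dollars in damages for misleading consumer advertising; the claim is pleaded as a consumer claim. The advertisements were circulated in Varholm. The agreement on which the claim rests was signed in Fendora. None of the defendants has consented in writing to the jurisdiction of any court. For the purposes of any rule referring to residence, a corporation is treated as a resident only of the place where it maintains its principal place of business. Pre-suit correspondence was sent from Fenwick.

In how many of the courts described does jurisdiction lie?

The Holfield Regional Court:
  (a) The amount in controversy is 28,400 dollars, which meets the 28,000 dollars floor, so this disjunct is met. Met.
  (b) The amount in controversy is $28,400, within the USD 30,000 ceiling. Met.
  (c) No party resides in Holfield. Not satisfied.
  (d) The plaintiff resides in Varholm, which is not Holfield, so one alternative holds. The exception is not triggered, since the defendant resides in Fendora, not Holfield. Met.
  (e) The claim is a consumer claim, not a tort claim, so this disjunct is met. Met.
  → At least one condition fails; no jurisdiction.
The Fendora Court of Common Pleas:
  (a) The amount in controversy is $28,400, which meets the 10,000 dollars floor, so one alternative holds. Condition met.
  (b) Baptiste Enterprises has its principal place of business in Fendora, so one alternative holds. Satisfied.
  (c) The contract was executed in Fendora. Met.
  (d) The plaintiff resides in Varholm, which is not Fendora — that alternative is enough. Condition met.
  (e) The amount in controversy is $28,400, within the $75,000 ceiling. Satisfied.
  → All conditions met; jurisdiction exists.
The Palbourne High Bench:
  (a) No party resides in Palbourne. Condition not met.
  (b) Baptiste Enterprises is organised under the laws of Palbourne, so one alternative holds. Condition met.
  (c) The amount in controversy is 28,400 dollars, within the USD 31,500 ceiling — that alternative is enough. Met.
  (d) The claim is a consumer claim, not an employment claim, which satisfies one of the alternatives. Condition met.
  (e) The amount in controversy is USD 28,400, within the $500,000 ceiling — that alternative is enough. Met.
  → The court lacks jurisdiction.
Courts with jurisdiction: the Fendora Court of Common Pleas — 1 in total.

1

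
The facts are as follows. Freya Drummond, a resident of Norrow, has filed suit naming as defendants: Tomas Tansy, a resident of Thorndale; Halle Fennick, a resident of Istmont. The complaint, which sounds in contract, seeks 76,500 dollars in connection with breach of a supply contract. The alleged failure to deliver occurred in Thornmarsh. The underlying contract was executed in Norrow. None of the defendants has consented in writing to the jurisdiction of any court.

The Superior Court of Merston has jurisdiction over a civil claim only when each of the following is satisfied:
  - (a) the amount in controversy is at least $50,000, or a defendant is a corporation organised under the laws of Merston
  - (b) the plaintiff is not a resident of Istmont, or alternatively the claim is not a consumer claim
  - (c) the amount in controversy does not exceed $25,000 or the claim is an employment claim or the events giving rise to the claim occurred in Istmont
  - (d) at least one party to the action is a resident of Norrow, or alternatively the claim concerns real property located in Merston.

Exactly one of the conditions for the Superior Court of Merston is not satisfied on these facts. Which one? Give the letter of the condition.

(c)

The Superior Court of Merston:
  (a) The amount in controversy is USD 76,500, which meets the $50,000 floor — that alternative is enough. Satisfied.
  (b) The plaintiff resides in Norrow, which is not Istmont — that alternative is enough. Met.
  (c) The amount in controversy is USD 76,500, above the 25,000 dollars ceiling; the claim is a contract claim, not an employment claim; the operative events occurred in Thornmarsh, not Istmont — no alternative holds. Fails.
  (d) Freya Drummond resides in Norrow, so this disjunct is met. Met.
Only condition (c) fails.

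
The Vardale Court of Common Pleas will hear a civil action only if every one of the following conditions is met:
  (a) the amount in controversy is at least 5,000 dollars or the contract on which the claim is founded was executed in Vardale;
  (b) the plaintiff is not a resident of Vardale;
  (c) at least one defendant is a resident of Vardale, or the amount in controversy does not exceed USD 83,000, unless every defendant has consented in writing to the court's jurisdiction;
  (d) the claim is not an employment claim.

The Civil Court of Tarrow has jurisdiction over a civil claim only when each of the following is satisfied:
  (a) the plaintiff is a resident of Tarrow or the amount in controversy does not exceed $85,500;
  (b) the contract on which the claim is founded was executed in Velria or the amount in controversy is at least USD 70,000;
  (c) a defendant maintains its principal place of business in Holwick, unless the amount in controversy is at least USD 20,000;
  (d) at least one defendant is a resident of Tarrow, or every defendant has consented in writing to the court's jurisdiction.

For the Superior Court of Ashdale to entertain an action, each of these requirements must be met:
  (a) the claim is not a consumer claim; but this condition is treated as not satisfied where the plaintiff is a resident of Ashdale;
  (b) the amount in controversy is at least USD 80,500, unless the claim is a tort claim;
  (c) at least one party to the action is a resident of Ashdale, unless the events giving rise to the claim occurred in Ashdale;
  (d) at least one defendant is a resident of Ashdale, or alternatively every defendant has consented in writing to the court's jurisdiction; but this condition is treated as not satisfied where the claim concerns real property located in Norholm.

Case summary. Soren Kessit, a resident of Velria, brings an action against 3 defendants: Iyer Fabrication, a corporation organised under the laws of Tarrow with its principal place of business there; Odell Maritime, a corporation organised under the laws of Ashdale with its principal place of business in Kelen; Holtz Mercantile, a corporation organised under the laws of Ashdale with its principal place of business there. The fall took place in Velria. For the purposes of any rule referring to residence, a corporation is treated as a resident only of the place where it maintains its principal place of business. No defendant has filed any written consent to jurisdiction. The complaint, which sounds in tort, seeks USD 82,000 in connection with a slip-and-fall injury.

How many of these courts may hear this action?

3

The Vardale Court of Common Pleas:
  (a) The amount in controversy is $82,000, which meets the $5,000 floor, so one alternative holds. Satisfied.
  (b) The plaintiff resides in Velria, which is not Vardale. Satisfied.
  (c) The amount in controversy is $82,000, within the $83,000 ceiling — that alternative is enough. Satisfied.
  (d) The claim is a tort claim, not an employment claim. Satisfied.
  → The court has jurisdiction.
The Civil Court of Tarrow:
  (a) The amount in controversy is USD 82,000, within the $85,500 ceiling, so one alternative holds. Satisfied.
  (b) The amount in controversy is USD 82,000, which meets the 70,000 dollars floor, so this disjunct is met. Condition met.
  (c) The corporate defendant(s) have their principal place of business in Ashdale, Kelen, Tarrow, not Holwick. But the amount in controversy is $82,000, which meets the USD 20,000 floor, and the 'unless' clause therefore excuses the requirement. Met.
  (d) Iyer Fabrication resides in Tarrow — that alternative is enough. Condition met.
  → The court has jurisdiction.
The Superior Court of Ashdale:
  (a) The claim is a tort claim, not a consumer claim. And the carve-out is inapplicable — the plaintiff resides in Velria, not Ashdale. Satisfied.
  (b) The amount in controversy is USD 82,000, which meets the 80,500 dollars floor. Met.
  (c) Holtz Mercantile resides in Ashdale. Condition met.
  (d) Holtz Mercantile resides in Ashdale, which satisfies one of the alternatives. The carve-out does not apply: the claim does not concern real property. Met.
  → Jurisdiction lies.
Courts with jurisdiction: the Vardale Court of Common Pleas, the Civil Court of Tarrow, the Superior Court of Ashdale — 3 in total.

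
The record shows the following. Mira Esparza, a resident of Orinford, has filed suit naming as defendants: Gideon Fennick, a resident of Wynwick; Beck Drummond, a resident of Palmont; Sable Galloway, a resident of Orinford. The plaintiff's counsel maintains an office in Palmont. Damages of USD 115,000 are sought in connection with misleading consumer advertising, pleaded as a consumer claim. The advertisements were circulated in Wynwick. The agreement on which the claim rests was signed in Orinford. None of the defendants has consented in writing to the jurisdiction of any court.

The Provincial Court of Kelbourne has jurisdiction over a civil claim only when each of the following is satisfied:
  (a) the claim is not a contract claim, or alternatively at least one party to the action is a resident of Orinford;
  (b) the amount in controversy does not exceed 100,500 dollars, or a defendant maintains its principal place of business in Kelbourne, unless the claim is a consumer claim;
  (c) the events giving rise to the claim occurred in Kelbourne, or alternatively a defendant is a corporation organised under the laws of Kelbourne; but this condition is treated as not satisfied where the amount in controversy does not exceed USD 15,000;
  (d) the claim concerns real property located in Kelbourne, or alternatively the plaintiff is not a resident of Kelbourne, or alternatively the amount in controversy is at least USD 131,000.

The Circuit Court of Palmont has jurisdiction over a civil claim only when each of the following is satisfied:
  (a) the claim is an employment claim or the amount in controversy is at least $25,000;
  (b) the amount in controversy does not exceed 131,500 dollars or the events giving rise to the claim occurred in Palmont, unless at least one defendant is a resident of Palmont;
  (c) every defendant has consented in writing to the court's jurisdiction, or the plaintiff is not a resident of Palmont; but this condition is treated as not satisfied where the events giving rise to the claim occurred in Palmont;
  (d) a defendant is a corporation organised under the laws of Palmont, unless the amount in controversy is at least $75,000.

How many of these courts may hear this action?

The Provincial Court of Kelbourne:
  (a) The claim is a consumer claim, not a contract claim, which satisfies one of the alternatives. Condition met.
  (b) The amount in controversy is 115,000 dollars, above the 100,500 dollars ceiling; no defendant is a corporation — every alternative fails. The proviso rescues it, though: the claim is a consumer claim. Condition met.
  (c) The operative events occurred in Wynwick, not Kelbourne; no defendant is a corporation — none of the alternatives is met. Fails.
  (d) The plaintiff resides in Orinford, which is not Kelbourne — that alternative is enough. Met.
  → At least one condition fails; no jurisdiction.
The Circuit Court of Palmont:
  (a) The amount in controversy is 115,000 dollars, which meets the USD 25,000 floor, so one alternative holds. Met.
  (b) The amount in controversy is $115,000, within the $131,500 ceiling, which satisfies one of the alternatives. Satisfied.
  (c) The plaintiff resides in Orinford, which is not Palmont — that alternative is enough. The carve-out does not apply: the operative events occurred in Wynwick, not Palmont. Met.
  (d) No defendant is a corporation. However, the amount in controversy is $115,000, which meets the USD 75,000 floor, so the 'unless' proviso supplies this condition. Met.
  → The court has jurisdiction.
Courts with jurisdiction: the Circuit Court of Palmont — 1 in total.

1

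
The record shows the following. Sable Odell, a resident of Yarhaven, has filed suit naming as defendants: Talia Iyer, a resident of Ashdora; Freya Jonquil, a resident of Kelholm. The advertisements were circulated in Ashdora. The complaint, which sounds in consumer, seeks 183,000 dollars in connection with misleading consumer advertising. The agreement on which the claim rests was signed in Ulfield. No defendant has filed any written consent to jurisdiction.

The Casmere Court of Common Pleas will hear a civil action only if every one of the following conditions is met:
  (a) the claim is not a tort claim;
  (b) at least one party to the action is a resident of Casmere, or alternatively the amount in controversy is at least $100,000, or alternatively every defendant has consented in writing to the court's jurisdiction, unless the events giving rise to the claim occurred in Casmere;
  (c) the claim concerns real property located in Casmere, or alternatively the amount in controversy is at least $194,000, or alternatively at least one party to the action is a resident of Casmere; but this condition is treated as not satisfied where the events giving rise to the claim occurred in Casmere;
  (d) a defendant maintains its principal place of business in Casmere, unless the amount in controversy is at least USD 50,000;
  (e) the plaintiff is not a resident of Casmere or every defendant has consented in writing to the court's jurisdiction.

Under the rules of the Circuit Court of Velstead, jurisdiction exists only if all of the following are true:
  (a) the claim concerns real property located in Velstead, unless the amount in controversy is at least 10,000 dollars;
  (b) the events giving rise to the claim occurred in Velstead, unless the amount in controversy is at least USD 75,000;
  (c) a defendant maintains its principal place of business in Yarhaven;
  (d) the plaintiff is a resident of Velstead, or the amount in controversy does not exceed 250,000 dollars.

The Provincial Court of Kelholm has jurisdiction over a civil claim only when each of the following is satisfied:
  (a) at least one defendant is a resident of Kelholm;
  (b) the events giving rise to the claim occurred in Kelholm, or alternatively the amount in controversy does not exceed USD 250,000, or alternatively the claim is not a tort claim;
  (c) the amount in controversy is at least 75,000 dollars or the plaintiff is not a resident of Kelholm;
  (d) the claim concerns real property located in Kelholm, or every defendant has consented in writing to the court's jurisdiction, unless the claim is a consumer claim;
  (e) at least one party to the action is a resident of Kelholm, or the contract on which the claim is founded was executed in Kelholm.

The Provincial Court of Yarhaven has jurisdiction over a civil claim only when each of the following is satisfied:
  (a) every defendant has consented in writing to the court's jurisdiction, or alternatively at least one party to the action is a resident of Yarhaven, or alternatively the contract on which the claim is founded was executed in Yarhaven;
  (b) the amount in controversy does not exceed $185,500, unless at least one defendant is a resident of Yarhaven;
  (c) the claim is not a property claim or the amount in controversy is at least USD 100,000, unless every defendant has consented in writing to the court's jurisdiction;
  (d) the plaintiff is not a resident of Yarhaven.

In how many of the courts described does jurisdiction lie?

The Casmere Court of Common Pleas:
  (a) The claim is a consumer claim, not a tort claim. Satisfied.
  (b) The amount in controversy is USD 183,000, which meets the 100,000 dollars floor, so one alternative holds. Satisfied.
  (c) The claim does not concern real property; the amount in controversy is 183,000 dollars, below the 194,000 dollars floor; no party resides in Casmere — no alternative holds. Not met.
  (d) No defendant is a corporation. The proviso rescues it, though: the amount in controversy is 183,000 dollars, which meets the $50,000 floor. Satisfied.
  (e) The plaintiff resides in Yarhaven, which is not Casmere, so this disjunct is met. Satisfied.
  → At least one condition fails; no jurisdiction.
The Circuit Court of Velstead:
  (a) The claim does not concern real property. The proviso rescues it, though: the amount in controversy is 183,000 dollars, which meets the USD 10,000 floor. Condition met.
  (b) The operative events occurred in Ashdora, not Velstead. However, the amount in controversy is $183,000, which meets the USD 75,000 floor, so the 'unless' proviso supplies this condition. Condition met.
  (c) No defendant is a corporation. Not met.
  (d) The amount in controversy is USD 183,000, within the USD 250,000 ceiling — that alternative is enough. Met.
  → No jurisdiction.
The Provincial Court of Kelholm:
  (a) Freya Jonquil resides in Kelholm. Condition met.
  (b) The amount in controversy is 183,000 dollars, within the 250,000 dollars ceiling, so this disjunct is met. Satisfied.
  (c) The amount in controversy is $183,000, which meets the 75,000 dollars floor — that alternative is enough. Satisfied.
  (d) The claim does not concern real property; no such written consent has been filed — none of the alternatives is met. But the claim is a consumer claim, and the 'unless' clause therefore excuses the requirement. Met.
  (e) Freya Jonquil resides in Kelholm, so this disjunct is met. Satisfied.
  → All conditions met; jurisdiction exists.
The Provincial Court of Yarhaven:
  (a) Sable Odell resides in Yarhaven, so this disjunct is met. Met.
  (b) The amount in controversy is $183,000, within the $185,500 ceiling. Satisfied.
  (c) The claim is a consumer claim, not a property claim, so one alternative holds. Condition met.
  (d) The plaintiff resides in Yarhaven. Condition not met.
  → At least one condition fails; no jurisdiction.
Courts with jurisdiction: the Provincial Court of Kelholm — 1 in total.

1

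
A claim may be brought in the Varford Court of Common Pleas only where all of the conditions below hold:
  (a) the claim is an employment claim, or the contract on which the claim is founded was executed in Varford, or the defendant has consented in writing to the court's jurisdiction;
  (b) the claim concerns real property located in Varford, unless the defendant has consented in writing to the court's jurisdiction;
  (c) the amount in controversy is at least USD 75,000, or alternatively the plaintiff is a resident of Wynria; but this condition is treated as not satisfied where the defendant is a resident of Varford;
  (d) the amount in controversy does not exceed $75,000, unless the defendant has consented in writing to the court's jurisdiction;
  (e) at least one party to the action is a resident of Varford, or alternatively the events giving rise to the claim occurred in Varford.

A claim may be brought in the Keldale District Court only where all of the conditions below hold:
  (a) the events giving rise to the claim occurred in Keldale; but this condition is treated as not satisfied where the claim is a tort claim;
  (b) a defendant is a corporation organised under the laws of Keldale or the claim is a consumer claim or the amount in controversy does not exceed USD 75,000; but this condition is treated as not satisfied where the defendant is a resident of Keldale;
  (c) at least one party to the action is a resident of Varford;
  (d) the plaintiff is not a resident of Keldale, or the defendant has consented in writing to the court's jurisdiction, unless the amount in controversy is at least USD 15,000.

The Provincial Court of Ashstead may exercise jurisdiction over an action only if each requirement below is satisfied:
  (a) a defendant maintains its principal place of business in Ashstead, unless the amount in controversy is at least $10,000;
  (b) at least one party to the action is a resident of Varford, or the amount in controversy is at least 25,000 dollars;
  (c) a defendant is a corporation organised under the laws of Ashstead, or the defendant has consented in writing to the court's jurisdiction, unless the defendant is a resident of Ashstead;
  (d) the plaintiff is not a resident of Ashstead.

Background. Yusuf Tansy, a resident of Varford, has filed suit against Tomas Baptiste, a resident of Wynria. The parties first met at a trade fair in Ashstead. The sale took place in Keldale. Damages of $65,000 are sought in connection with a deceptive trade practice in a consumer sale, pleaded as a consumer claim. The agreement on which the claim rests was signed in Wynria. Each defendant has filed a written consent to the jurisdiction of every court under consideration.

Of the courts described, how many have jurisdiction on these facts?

2

The Varford Court of Common Pleas:
  (a) Every defendant has filed written consent, so this disjunct is met. Satisfied.
  (b) The claim does not concern real property. However, every defendant has filed written consent, so the 'unless' proviso supplies this condition. Condition met.
  (c) The amount in controversy is USD 65,000, below the $75,000 floor; the plaintiff resides in Varford, not Wynria — no alternative holds. Not met.
  (d) The amount in controversy is 65,000 dollars, within the $75,000 ceiling. Satisfied.
  (e) Yusuf Tansy resides in Varford — that alternative is enough. Condition met.
  → The court lacks jurisdiction.
The Keldale District Court:
  (a) The operative events occurred in Keldale. The exception is not triggered, since the claim is a consumer claim, not a tort claim. Met.
  (b) The claim is a consumer claim, which satisfies one of the alternatives. And the carve-out is inapplicable — the defendant resides in Wynria, not Keldale. Condition met.
  (c) Yusuf Tansy resides in Varford. Met.
  (d) The plaintiff resides in Varford, which is not Keldale, so this disjunct is met. Satisfied.
  → All conditions met; jurisdiction exists.
The Provincial Court of Ashstead:
  (a) No defendant is a corporation. But the amount in controversy is 65,000 dollars, which meets the 10,000 dollars floor, and the 'unless' clause therefore excuses the requirement. Condition met.
  (b) Yusuf Tansy resides in Varford, so this disjunct is met. Satisfied.
  (c) Every defendant has filed written consent, which satisfies one of the alternatives. Satisfied.
  (d) The plaintiff resides in Varford, which is not Ashstead. Met.
  → Every requirement is satisfied — jurisdiction.
Courts with jurisdiction: the Keldale District Court, the Provincial Court of Ashstead — 2 in total.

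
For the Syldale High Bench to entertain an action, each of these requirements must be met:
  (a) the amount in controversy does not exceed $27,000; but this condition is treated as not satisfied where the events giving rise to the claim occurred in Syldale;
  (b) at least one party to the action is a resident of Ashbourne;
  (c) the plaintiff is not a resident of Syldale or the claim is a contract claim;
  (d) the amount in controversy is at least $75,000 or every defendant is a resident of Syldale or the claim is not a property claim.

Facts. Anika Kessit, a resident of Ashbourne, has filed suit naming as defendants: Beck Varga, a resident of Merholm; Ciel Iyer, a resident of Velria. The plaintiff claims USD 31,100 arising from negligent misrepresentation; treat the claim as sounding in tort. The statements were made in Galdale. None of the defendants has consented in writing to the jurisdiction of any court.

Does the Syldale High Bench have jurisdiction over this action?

No

The Syldale High Bench:
  (a) The amount in controversy is $31,100, above the $27,000 ceiling. Not satisfied.
  (b) Anika Kessit resides in Ashbourne. Condition met.
  (c) The plaintiff resides in Ashbourne, which is not Syldale, so this disjunct is met. Met.
  (d) The claim is a tort claim, not a property claim — that alternative is enough. Satisfied.
  → No jurisdiction.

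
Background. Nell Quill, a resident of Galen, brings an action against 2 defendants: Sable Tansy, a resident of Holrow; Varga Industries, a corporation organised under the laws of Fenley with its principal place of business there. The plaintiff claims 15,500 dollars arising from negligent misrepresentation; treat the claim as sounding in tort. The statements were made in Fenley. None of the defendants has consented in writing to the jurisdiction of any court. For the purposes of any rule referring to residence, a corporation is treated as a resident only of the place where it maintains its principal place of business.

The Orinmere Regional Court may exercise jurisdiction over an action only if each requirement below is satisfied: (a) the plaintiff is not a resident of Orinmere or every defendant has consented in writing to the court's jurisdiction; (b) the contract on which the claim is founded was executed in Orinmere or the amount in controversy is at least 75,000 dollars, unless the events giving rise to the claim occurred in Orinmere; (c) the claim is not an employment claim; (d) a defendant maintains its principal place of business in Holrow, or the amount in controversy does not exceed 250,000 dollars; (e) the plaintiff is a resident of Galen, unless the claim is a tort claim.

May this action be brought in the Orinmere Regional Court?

The Orinmere Regional Court:
  (a) The plaintiff resides in Galen, which is not Orinmere — that alternative is enough. Satisfied.
  (b) No contract (and hence no place of execution) is alleged; the amount in controversy is 15,500 dollars, below the $75,000 floor — no alternative holds. The proviso offers no rescue either, since the operative events occurred in Fenley, not Orinmere. Fails.
  (c) The claim is a tort claim, not an employment claim. Satisfied.
  (d) The amount in controversy is 15,500 dollars, within the 250,000 dollars ceiling, so this disjunct is met. Condition met.
  (e) The plaintiff resides in Galen. Satisfied.
  → No jurisdiction.

No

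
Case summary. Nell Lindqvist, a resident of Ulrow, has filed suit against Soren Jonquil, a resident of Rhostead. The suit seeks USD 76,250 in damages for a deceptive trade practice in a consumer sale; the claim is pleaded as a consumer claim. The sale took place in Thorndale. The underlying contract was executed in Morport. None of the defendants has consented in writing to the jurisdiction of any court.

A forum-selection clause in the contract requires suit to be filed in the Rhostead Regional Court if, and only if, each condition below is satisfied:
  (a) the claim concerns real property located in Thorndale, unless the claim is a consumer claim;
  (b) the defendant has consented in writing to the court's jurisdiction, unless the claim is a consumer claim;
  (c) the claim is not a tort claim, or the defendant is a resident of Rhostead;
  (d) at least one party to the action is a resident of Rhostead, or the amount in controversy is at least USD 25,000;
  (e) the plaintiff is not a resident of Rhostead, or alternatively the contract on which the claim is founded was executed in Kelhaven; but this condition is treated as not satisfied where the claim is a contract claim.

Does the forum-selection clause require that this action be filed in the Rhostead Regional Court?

Yes

The Rhostead Regional Court:
  (a) The claim does not concern real property. However, the claim is a consumer claim, so the 'unless' proviso supplies this condition. Satisfied.
  (b) No such written consent has been filed. However, the claim is a consumer claim, so the 'unless' proviso supplies this condition. Met.
  (c) The claim is a consumer claim, not a tort claim, so one alternative holds. Satisfied.
  (d) Soren Jonquil resides in Rhostead, so one alternative holds. Condition met.
  (e) The plaintiff resides in Ulrow, which is not Rhostead, so this disjunct is met. The carve-out does not apply: the claim is a consumer claim, not a contract claim. Met.
  → Forum clause is triggered.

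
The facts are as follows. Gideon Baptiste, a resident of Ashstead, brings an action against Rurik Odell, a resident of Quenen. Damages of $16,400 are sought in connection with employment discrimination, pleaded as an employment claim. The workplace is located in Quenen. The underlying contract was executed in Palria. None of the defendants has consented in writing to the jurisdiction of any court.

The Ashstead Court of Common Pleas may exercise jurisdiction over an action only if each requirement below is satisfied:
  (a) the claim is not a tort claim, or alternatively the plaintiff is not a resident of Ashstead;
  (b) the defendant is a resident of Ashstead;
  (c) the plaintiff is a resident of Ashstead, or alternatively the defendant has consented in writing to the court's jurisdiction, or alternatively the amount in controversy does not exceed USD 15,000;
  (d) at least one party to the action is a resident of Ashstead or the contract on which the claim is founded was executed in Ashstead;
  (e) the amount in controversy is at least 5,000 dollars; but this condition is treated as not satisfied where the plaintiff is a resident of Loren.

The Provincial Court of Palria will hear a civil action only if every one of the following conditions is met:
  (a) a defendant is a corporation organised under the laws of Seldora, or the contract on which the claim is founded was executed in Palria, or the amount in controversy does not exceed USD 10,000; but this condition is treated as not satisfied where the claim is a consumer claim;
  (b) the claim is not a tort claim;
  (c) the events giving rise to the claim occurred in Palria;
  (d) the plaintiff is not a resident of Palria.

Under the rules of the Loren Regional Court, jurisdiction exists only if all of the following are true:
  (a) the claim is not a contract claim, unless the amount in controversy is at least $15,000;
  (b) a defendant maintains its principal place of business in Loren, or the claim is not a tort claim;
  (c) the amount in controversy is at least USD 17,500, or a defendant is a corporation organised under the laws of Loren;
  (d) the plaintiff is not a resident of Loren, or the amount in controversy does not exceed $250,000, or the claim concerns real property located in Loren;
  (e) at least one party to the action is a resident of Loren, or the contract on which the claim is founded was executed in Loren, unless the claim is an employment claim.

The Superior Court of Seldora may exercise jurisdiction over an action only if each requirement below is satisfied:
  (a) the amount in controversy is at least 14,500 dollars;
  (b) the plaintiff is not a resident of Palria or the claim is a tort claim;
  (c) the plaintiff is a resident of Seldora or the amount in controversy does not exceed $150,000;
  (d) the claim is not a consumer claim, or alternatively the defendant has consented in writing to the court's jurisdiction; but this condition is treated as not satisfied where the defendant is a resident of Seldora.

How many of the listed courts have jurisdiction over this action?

The Ashstead Court of Common Pleas:
  (a) The claim is an employment claim, not a tort claim, so this disjunct is met. Met.
  (b) The defendant resides in Quenen, not Ashstead. Condition not met.
  (c) The plaintiff resides in Ashstead, so one alternative holds. Condition met.
  (d) Gideon Baptiste resides in Ashstead, so this disjunct is met. Met.
  (e) The amount in controversy is 16,400 dollars, which meets the 5,000 dollars floor. And the carve-out is inapplicable — the plaintiff resides in Ashstead, not Loren. Satisfied.
  → At least one condition fails; no jurisdiction.
The Provincial Court of Palria:
  (a) The contract was executed in Palria — that alternative is enough. The carve-out does not apply: the claim is an employment claim, not a consumer claim. Condition met.
  (b) The claim is an employment claim, not a tort claim. Satisfied.
  (c) The operative events occurred in Quenen, not Palria. Not met.
  (d) The plaintiff resides in Ashstead, which is not Palria. Satisfied.
  → Not every requirement is met — no jurisdiction.
The Loren Regional Court:
  (a) The claim is an employment claim, not a contract claim. Satisfied.
  (b) The claim is an employment claim, not a tort claim, so one alternative holds. Satisfied.
  (c) The amount in controversy is USD 16,400, below the USD 17,500 floor; no defendant is a corporation — no alternative holds. Not met.
  (d) The plaintiff resides in Ashstead, which is not Loren, which satisfies one of the alternatives. Met.
  (e) No party resides in Loren; the contract was executed in Palria, not Loren — every alternative fails. However, the claim is an employment claim, so the 'unless' proviso supplies this condition. Met.
  → No jurisdiction.
The Superior Court of Seldora:
  (a) The amount in controversy is $16,400, which meets the $14,500 floor. Condition met.
  (b) The plaintiff resides in Ashstead, which is not Palria — that alternative is enough. Met.
  (c) The amount in controversy is 16,400 dollars, within the USD 150,000 ceiling, so one alternative holds. Condition met.
  (d) The claim is an employment claim, not a consumer claim, so one alternative holds. The exception is not triggered, since the defendant resides in Quenen, not Seldora. Satisfied.
  → Jurisdiction lies.
Courts with jurisdiction: the Superior Court of Seldora — 1 in total.

1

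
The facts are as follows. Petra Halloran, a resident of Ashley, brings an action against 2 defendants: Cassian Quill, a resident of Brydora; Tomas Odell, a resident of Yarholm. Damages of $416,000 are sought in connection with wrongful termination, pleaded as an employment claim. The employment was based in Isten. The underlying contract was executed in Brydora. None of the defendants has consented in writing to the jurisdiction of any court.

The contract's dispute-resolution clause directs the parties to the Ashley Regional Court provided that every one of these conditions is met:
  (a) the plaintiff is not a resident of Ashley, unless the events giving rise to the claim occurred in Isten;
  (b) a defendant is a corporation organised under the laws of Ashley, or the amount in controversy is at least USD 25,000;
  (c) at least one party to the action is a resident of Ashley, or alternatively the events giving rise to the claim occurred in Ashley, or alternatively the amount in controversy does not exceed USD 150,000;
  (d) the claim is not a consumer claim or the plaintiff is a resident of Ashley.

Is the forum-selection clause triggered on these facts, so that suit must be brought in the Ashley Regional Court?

Yes

The Ashley Regional Court:
  (a) The plaintiff resides in Ashley. But the operative events occurred in Isten, and the 'unless' clause therefore excuses the requirement. Satisfied.
  (b) The amount in controversy is $416,000, which meets the USD 25,000 floor, so this disjunct is met. Met.
  (c) Petra Halloran resides in Ashley, so this disjunct is met. Met.
  (d) The claim is an employment claim, not a consumer claim, so one alternative holds. Condition met.
  → Forum clause is triggered.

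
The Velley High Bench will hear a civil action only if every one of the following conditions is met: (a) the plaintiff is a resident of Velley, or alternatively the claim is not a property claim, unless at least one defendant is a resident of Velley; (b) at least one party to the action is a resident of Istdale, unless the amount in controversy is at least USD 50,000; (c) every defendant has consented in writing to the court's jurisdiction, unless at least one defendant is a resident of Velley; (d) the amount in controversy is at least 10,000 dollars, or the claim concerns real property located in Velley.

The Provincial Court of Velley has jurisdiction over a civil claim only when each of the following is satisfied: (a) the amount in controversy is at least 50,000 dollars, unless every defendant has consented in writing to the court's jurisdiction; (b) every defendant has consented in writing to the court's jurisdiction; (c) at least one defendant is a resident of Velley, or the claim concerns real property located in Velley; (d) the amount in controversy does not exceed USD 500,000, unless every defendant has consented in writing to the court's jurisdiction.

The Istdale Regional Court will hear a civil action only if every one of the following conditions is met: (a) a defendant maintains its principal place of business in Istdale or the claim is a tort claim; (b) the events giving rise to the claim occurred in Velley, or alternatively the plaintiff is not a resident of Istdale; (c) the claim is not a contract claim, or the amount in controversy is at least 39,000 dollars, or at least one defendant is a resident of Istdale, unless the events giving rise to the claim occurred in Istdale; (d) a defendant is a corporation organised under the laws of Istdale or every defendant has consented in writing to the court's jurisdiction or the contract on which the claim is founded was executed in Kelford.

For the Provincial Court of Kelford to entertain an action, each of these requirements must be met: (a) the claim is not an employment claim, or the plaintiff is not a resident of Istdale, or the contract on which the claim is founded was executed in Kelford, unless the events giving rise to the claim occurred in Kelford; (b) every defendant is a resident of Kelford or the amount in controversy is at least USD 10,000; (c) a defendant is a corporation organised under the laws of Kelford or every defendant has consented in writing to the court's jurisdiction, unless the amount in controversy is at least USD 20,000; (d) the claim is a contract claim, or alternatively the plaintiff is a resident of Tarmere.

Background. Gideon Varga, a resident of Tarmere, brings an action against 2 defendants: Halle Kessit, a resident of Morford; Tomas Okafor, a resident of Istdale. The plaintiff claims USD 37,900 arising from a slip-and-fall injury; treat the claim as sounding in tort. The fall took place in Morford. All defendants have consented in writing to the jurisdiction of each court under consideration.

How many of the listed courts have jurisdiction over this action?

The Velley High Bench:
  (a) The claim is a tort claim, not a property claim, so this disjunct is met. Met.
  (b) Tomas Okafor resides in Istdale. Condition met.
  (c) Every defendant has filed written consent. Met.
  (d) The amount in controversy is USD 37,900, which meets the 10,000 dollars floor — that alternative is enough. Met.
  → The court has jurisdiction.
The Provincial Court of Velley:
  (a) The amount in controversy is USD 37,900, below the 50,000 dollars floor. However, every defendant has filed written consent, so the 'unless' proviso supplies this condition. Condition met.
  (b) Every defendant has filed written consent. Satisfied.
  (c) No defendant resides in Velley (they reside in Morford, Istdale); the claim does not concern real property — no alternative holds. Not met.
  (d) The amount in controversy is $37,900, within the $500,000 ceiling. Condition met.
  → Not every requirement is met — no jurisdiction.
The Istdale Regional Court:
  (a) The claim is a tort claim, so one alternative holds. Satisfied.
  (b) The plaintiff resides in Tarmere, which is not Istdale — that alternative is enough. Condition met.
  (c) The claim is a tort claim, not a contract claim, so this disjunct is met. Satisfied.
  (d) Every defendant has filed written consent, so one alternative holds. Met.
  → The court has jurisdiction.
The Provincial Court of Kelford:
  (a) The claim is a tort claim, not an employment claim, so one alternative holds. Met.
  (b) The amount in controversy is $37,900, which meets the $10,000 floor — that alternative is enough. Satisfied.
  (c) Every defendant has filed written consent, so this disjunct is met. Condition met.
  (d) The plaintiff resides in Tarmere — that alternative is enough. Satisfied.
  → Every requirement is satisfied — jurisdiction.
Courts with jurisdiction: the Velley High Bench, the Istdale Regional Court, the Provincial Court of Kelford — 3 in total.

3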